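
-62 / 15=-4.13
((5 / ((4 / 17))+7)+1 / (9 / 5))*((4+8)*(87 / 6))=30073 / 6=5012.17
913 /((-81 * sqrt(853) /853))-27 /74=-913 * sqrt(853) /81-27 /74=-329.57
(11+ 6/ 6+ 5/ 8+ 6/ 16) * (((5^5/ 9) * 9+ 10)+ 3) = 40794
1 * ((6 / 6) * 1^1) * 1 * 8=8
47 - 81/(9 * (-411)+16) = 47.02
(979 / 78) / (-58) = -979 / 4524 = -0.22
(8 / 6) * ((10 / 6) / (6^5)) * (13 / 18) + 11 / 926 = 1762199 / 145811664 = 0.01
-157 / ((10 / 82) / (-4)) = 25748 / 5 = 5149.60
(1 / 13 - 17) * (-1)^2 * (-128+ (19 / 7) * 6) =172040 / 91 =1890.55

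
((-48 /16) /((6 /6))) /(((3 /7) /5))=-35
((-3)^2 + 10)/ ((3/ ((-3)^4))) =513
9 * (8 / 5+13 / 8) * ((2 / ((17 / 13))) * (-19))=-286767 / 340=-843.43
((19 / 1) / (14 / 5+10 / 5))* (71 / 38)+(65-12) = 2899 / 48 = 60.40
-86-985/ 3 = -1243/ 3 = -414.33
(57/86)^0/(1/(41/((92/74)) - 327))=-294.02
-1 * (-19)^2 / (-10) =361 / 10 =36.10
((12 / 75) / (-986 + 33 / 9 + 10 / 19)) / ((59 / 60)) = -2736 / 16509085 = -0.00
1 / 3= 0.33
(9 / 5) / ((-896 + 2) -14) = -9 / 4540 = -0.00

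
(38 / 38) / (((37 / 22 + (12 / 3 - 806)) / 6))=-44 / 5869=-0.01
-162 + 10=-152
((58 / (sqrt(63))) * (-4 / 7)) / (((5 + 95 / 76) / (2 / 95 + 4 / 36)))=-104864 * sqrt(7) / 3142125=-0.09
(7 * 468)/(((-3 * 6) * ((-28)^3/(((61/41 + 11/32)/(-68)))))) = -31239/139890688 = -0.00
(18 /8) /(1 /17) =153 /4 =38.25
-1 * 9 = -9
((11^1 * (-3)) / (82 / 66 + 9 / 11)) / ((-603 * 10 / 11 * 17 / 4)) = 1331 / 193630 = 0.01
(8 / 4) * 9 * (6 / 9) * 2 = 24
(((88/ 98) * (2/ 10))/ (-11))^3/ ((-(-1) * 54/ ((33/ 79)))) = -352/ 10456054875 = -0.00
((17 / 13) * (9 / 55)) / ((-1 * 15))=-51 / 3575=-0.01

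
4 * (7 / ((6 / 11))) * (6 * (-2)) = -616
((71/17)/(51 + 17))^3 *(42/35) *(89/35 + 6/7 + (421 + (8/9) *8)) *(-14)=-24324705293/14482541400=-1.68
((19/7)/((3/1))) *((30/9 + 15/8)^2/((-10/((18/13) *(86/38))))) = -134375/17472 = -7.69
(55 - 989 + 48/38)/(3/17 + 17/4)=-1205096/5719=-210.72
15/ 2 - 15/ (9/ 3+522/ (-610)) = 0.50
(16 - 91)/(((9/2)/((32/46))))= -800/69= -11.59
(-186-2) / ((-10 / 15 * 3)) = 94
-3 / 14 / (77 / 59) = -177 / 1078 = -0.16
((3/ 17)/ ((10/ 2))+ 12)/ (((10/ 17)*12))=341/ 200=1.70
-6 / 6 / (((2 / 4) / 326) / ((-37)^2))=-892588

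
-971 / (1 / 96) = -93216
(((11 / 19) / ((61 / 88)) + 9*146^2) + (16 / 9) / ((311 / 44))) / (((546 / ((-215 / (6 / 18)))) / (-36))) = 20585533122920 / 2523143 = 8158686.66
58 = 58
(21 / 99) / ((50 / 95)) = 133 / 330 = 0.40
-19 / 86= -0.22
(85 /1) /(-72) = -85 /72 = -1.18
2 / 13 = 0.15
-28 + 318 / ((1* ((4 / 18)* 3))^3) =4181 / 4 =1045.25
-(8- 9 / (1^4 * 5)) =-31 / 5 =-6.20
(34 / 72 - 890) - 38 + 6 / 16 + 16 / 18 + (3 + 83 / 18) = -66143 / 72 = -918.65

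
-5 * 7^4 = -12005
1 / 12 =0.08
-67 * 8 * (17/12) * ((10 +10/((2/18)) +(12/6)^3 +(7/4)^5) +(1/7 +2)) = -1033247267/10752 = -96098.15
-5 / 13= -0.38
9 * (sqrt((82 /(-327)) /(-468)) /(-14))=-sqrt(348582) /39676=-0.01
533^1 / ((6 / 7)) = 3731 / 6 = 621.83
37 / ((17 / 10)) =370 / 17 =21.76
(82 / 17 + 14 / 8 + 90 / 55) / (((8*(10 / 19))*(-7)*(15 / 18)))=-350037 / 1047200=-0.33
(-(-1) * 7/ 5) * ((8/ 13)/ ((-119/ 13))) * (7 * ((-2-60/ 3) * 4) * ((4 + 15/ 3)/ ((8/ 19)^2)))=250173/ 85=2943.21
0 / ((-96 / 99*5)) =0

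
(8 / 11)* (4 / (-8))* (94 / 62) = -188 / 341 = -0.55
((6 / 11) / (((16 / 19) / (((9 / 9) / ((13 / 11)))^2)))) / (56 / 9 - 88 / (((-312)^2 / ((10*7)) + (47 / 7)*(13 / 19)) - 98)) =147513663 / 1957609472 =0.08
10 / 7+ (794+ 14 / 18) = 50161 / 63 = 796.21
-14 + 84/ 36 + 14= 7/ 3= 2.33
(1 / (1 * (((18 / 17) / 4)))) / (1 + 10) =34 / 99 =0.34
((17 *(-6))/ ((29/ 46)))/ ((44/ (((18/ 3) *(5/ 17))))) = -2070/ 319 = -6.49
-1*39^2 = -1521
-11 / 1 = -11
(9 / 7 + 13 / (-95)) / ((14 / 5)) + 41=38553 / 931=41.41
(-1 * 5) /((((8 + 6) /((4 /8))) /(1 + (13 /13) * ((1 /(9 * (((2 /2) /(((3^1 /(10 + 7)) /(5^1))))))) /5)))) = -319 /1785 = -0.18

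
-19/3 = -6.33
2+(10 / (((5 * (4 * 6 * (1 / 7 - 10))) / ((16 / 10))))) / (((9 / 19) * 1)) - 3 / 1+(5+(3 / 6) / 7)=527231 / 130410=4.04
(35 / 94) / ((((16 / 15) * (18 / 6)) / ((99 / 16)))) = 17325 / 24064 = 0.72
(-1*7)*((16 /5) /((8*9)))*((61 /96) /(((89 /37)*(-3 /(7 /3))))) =110593 /1730160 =0.06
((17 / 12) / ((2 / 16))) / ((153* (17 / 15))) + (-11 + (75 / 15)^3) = 17452 / 153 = 114.07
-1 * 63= -63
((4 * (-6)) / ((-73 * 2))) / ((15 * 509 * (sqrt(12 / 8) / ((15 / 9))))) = 4 * sqrt(6) / 334413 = 0.00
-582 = -582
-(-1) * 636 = 636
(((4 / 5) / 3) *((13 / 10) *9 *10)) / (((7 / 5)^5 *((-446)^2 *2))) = 24375 / 1671590606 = 0.00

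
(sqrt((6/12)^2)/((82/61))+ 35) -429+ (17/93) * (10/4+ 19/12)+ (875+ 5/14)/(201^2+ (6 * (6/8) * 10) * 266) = -366106721513/931889574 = -392.86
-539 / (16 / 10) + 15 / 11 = -29525 / 88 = -335.51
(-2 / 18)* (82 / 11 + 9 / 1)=-1.83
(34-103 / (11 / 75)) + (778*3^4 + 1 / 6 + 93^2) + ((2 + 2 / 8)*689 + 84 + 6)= 9588367 / 132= 72639.14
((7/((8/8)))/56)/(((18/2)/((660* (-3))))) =-27.50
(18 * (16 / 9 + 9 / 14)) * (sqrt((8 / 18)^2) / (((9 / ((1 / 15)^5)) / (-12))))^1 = -976 / 28704375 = -0.00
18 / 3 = 6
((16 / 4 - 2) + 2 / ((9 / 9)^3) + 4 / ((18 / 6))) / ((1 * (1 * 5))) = 16 / 15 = 1.07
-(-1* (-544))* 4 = -2176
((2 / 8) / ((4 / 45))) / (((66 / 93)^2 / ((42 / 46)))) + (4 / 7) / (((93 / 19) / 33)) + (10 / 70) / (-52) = 4496217893 / 502453952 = 8.95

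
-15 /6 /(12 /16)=-10 /3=-3.33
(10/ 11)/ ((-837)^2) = 0.00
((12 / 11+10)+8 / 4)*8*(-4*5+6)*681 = -10983168 / 11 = -998469.82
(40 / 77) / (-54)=-0.01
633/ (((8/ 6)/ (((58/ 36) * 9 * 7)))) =385497/ 8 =48187.12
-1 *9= -9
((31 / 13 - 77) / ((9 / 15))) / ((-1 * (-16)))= -2425 / 312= -7.77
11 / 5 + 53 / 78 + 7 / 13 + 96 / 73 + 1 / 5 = 140443 / 28470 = 4.93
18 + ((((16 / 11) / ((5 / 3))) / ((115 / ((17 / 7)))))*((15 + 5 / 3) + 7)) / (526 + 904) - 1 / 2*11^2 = -2690793813 / 63313250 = -42.50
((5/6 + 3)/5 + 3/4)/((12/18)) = 91/40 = 2.28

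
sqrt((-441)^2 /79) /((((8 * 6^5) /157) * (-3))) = -7693 * sqrt(79) /1638144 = -0.04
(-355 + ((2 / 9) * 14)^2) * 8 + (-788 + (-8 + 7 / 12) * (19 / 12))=-4616755 / 1296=-3562.31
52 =52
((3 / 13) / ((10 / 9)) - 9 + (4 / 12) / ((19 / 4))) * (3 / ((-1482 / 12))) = 64631 / 305045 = 0.21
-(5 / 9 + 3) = -32 / 9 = -3.56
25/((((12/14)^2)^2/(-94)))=-2821175/648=-4353.67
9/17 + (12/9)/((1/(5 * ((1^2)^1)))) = 367/51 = 7.20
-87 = -87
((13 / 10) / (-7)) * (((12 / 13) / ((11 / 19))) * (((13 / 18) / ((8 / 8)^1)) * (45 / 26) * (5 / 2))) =-285 / 308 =-0.93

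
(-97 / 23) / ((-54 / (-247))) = -19.29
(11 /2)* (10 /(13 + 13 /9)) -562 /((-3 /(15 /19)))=74941 /494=151.70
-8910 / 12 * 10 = -7425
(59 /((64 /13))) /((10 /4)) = 767 /160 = 4.79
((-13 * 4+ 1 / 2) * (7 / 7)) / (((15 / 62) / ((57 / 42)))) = -60667 / 210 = -288.89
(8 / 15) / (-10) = -4 / 75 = -0.05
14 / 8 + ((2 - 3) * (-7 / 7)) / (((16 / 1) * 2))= 57 / 32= 1.78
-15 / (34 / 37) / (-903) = 185 / 10234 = 0.02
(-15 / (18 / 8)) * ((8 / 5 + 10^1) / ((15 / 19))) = -4408 / 45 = -97.96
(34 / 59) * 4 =136 / 59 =2.31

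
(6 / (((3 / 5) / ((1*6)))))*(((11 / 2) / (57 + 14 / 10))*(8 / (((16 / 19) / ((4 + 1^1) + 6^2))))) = 642675 / 292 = 2200.94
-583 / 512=-1.14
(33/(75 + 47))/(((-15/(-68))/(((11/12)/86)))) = 2057/157380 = 0.01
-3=-3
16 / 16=1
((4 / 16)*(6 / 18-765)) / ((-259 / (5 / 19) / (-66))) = -1705 / 133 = -12.82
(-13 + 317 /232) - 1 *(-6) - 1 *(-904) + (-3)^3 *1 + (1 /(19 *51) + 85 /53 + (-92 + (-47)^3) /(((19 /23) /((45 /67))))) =-66748557701725 /798293208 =-83614.09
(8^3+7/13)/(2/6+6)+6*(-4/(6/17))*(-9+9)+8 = 21965/247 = 88.93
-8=-8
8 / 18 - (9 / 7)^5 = -464213 / 151263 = -3.07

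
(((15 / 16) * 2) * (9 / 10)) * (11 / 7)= 297 / 112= 2.65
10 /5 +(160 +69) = 231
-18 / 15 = -6 / 5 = -1.20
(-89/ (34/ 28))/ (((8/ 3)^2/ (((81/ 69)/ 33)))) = -50463/ 137632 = -0.37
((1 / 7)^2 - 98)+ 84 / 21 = -4605 / 49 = -93.98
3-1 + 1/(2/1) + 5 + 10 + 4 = 43/2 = 21.50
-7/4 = -1.75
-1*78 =-78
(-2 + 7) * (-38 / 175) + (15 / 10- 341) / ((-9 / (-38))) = -451877 / 315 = -1434.53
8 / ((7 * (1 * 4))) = 2 / 7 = 0.29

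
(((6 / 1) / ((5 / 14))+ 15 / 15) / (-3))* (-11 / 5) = 979 / 75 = 13.05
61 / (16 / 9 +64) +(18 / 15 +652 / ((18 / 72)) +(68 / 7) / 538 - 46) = 14291726051 / 5573680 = 2564.15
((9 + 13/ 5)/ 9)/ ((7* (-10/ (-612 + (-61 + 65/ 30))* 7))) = 667/ 378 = 1.76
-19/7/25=-19/175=-0.11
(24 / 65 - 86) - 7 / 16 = -89511 / 1040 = -86.07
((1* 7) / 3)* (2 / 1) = 14 / 3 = 4.67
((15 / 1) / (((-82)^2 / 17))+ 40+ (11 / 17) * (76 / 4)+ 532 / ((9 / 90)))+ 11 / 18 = 5527533473 / 1028772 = 5372.94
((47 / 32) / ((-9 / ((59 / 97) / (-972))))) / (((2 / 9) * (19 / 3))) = 2773 / 38216448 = 0.00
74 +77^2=6003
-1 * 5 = -5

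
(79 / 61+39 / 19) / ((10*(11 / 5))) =1940 / 12749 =0.15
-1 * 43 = -43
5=5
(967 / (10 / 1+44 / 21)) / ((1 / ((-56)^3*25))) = -44577926400 / 127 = -351007294.49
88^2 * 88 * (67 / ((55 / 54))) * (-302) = -67690985472 / 5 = -13538197094.40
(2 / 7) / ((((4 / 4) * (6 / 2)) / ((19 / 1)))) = 38 / 21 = 1.81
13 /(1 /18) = 234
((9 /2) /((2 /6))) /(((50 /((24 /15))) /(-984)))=-53136 /125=-425.09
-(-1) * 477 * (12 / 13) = 440.31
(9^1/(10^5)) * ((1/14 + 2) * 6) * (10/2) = 783/140000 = 0.01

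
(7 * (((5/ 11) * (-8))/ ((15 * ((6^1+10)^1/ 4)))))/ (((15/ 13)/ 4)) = -728/ 495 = -1.47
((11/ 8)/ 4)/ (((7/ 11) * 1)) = 121/ 224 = 0.54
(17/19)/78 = 17/1482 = 0.01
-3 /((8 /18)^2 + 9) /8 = -243 /5960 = -0.04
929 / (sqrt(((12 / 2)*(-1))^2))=929 / 6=154.83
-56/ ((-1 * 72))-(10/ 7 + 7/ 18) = -131/ 126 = -1.04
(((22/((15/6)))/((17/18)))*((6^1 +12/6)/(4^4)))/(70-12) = 99/19720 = 0.01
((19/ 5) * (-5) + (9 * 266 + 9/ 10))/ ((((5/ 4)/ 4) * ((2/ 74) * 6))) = 3516332/ 75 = 46884.43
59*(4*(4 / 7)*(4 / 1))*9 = 33984 / 7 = 4854.86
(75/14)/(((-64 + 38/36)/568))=-383400/7931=-48.34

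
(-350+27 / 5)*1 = -344.60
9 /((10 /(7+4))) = 99 /10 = 9.90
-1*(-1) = 1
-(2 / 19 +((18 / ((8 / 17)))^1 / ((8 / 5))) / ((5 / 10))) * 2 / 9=-14567 / 1368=-10.65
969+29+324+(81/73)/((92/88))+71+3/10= 23411327/16790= 1394.36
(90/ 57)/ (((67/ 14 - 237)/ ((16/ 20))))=-336/ 61769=-0.01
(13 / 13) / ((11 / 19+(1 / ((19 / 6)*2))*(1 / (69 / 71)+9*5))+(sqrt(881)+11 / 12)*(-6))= -0.01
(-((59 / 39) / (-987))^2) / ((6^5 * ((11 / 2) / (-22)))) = 3481 / 2880446279256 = 0.00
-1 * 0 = 0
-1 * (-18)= 18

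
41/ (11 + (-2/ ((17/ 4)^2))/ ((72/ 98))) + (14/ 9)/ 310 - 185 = -7133656697/ 39365505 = -181.22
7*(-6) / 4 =-21 / 2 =-10.50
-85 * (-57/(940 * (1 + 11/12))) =2907/1081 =2.69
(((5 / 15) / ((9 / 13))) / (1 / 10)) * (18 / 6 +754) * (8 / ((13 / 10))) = 605600 / 27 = 22429.63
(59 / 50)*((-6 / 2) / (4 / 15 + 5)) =-531 / 790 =-0.67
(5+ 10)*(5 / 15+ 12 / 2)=95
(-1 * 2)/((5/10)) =-4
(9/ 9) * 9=9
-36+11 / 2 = -61 / 2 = -30.50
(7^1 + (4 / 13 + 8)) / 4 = 199 / 52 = 3.83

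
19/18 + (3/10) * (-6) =-67/90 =-0.74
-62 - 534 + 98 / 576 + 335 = -260.83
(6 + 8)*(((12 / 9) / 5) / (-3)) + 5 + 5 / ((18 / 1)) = 121 / 30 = 4.03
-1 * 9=-9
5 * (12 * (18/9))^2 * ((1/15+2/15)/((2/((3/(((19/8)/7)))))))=48384/19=2546.53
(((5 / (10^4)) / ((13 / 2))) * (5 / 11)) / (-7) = -1 / 200200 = -0.00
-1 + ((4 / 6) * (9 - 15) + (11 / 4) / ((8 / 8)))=-2.25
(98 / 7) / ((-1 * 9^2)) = -14 / 81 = -0.17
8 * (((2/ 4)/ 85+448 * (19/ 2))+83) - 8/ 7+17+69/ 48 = 330623333/ 9520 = 34729.34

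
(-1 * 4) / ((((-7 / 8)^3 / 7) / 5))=10240 / 49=208.98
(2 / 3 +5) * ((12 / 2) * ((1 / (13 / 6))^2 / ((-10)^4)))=153 / 211250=0.00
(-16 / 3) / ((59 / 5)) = -80 / 177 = -0.45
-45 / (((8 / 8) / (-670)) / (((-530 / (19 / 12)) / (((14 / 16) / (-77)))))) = 16874352000 / 19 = 888123789.47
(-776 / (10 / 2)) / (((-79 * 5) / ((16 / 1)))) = 12416 / 1975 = 6.29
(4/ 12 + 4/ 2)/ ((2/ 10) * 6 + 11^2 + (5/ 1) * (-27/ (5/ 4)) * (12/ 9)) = -35/ 327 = -0.11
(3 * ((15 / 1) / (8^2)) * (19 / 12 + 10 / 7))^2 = 4.48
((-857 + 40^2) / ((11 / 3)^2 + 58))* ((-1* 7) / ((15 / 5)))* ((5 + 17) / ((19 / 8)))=-2746128 / 12217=-224.78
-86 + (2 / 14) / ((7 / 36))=-4178 / 49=-85.27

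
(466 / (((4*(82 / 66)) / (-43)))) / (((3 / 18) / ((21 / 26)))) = -20829501 / 1066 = -19539.87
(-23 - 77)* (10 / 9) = -1000 / 9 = -111.11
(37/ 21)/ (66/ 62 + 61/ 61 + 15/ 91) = 14911/ 18867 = 0.79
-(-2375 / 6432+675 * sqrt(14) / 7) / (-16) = -2375 / 102912+675 * sqrt(14) / 112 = 22.53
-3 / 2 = -1.50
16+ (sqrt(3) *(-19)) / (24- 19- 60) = 19 *sqrt(3) / 55+ 16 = 16.60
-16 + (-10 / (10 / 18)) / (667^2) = -16.00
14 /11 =1.27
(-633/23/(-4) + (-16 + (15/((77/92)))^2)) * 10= 851151845/272734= 3120.81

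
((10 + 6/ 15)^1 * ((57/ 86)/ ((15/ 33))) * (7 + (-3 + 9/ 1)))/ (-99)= -6422/ 3225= -1.99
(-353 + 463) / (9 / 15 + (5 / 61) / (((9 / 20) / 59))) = 301950 / 31147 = 9.69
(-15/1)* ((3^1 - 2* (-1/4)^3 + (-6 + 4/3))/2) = 785/64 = 12.27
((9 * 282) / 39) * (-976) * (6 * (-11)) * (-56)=-3051772416 / 13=-234751724.31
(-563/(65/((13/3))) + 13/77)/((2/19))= -354.96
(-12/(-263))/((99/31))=0.01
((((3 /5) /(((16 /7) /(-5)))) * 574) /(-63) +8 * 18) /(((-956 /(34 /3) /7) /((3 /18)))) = -2.16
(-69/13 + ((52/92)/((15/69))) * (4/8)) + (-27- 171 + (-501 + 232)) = -61231/130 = -471.01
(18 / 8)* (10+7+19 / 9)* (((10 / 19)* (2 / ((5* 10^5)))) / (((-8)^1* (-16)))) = 43 / 60800000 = 0.00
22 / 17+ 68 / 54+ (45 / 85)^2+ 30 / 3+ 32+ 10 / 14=2487874 / 54621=45.55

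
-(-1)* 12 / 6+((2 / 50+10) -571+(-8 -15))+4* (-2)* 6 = -15749 / 25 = -629.96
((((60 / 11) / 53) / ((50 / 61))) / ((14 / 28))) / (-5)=-732 / 14575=-0.05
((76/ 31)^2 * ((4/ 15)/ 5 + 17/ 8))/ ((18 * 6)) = 471827/ 3892050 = 0.12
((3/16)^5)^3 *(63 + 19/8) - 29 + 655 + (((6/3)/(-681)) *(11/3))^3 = 49234457744201819135261847457099/78649293677872671876402118656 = 626.00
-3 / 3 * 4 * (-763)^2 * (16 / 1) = -37258816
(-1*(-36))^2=1296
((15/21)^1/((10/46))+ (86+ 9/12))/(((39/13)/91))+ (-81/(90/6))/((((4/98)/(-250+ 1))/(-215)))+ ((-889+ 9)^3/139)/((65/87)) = -295812976751/21684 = -13641993.02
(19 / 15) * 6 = 7.60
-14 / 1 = -14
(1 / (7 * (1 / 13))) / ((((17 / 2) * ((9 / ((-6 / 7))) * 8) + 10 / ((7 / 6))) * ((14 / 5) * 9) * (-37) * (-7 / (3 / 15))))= -13 / 161146692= -0.00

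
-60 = -60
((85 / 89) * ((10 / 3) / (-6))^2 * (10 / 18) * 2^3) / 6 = 42500 / 194643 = 0.22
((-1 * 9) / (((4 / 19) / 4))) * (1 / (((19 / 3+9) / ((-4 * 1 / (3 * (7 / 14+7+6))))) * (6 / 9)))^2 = -76 / 4761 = -0.02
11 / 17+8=147 / 17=8.65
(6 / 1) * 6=36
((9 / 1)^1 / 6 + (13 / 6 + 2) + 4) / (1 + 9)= 29 / 30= 0.97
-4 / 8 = -1 / 2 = -0.50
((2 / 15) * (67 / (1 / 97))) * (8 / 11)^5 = 425918464 / 2415765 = 176.31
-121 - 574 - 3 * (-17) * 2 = -593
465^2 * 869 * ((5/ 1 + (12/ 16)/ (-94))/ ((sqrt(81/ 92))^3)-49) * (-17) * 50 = 7826015216250-766115426078750 * sqrt(23)/ 3807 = 6860908699075.16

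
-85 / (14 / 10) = -425 / 7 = -60.71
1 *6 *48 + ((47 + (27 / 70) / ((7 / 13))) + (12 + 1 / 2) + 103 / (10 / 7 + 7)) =5210112 / 14455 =360.44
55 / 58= 0.95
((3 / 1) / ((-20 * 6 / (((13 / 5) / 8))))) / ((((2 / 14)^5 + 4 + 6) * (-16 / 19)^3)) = 1498629769 / 1101470105600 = 0.00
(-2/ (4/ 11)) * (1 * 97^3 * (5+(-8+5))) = -10039403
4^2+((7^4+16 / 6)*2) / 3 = 1618.44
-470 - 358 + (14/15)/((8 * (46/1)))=-2285273/2760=-828.00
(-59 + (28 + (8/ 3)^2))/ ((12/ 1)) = -1.99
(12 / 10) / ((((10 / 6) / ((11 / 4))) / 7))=693 / 50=13.86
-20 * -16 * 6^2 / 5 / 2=1152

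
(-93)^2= 8649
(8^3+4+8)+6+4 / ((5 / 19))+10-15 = 2701 / 5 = 540.20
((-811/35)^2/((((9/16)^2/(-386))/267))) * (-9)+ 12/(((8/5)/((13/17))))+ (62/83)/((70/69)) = 16323601960069193/10370850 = 1573988820.60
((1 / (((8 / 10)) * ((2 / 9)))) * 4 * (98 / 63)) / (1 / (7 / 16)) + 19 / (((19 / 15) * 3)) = 325 / 16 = 20.31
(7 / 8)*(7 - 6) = 7 / 8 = 0.88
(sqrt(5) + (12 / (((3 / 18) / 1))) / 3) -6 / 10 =sqrt(5) + 117 / 5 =25.64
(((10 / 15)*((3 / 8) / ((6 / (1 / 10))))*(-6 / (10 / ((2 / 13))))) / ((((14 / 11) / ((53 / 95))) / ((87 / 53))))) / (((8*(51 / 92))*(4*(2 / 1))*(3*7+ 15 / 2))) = -7337 / 26806416000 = -0.00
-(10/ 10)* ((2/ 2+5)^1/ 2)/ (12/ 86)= -43/ 2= -21.50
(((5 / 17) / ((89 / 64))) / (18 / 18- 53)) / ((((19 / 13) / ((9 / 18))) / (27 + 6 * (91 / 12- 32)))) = 4780 / 28747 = 0.17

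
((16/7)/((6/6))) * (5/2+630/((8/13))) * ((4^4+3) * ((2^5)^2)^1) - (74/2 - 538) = 622121461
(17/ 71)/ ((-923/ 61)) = -0.02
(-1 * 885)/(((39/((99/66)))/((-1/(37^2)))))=885/35594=0.02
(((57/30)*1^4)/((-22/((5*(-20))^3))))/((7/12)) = 11400000/77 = 148051.95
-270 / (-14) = 135 / 7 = 19.29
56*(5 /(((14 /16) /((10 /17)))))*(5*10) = 160000 /17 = 9411.76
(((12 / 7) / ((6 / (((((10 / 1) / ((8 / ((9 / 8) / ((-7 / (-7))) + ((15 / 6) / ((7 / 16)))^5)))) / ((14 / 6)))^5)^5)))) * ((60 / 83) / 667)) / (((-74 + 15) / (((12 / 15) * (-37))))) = 192467605200941839560126185160434253424483867041370345442280173547587227360018122063245872114252271793739505746337335590380534613185900322240362101097747291205394221984777094561131116063360219872450904179252670776080400311139473854582649171352386474609375 / 176790718059868860236963348294508346633110905067087153503741131126517885787745753085092616377295548744087744152218059391508857749460459956574466625369460986213214225170432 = 1088674831535918747880206000000000000000000000000000000000000000000000000000000000000.00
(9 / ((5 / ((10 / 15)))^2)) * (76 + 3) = 12.64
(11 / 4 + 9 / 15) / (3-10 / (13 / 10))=-871 / 1220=-0.71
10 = 10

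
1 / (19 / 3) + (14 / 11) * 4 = 1097 / 209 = 5.25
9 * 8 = 72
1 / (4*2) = 1 / 8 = 0.12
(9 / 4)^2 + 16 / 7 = 823 / 112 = 7.35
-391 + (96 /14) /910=-1245311 /3185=-390.99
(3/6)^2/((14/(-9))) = -9/56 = -0.16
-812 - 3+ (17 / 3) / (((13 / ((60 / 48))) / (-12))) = -10680 / 13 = -821.54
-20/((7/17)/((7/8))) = -85/2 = -42.50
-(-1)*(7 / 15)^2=0.22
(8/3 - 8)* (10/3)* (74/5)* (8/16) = -1184/9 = -131.56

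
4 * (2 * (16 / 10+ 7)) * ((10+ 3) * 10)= 8944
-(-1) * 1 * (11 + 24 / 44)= 127 / 11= 11.55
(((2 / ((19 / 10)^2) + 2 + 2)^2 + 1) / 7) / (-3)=-2833057 / 2736741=-1.04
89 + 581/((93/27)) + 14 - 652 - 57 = -437.32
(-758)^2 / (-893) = -574564 / 893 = -643.41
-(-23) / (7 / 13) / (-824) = -299 / 5768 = -0.05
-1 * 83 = -83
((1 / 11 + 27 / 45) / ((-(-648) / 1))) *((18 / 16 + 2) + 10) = 133 / 9504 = 0.01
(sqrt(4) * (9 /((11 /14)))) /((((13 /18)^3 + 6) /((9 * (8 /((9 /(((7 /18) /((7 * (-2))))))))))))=-0.80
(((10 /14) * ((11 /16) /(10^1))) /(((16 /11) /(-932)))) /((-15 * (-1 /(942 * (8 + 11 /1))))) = -84099719 /2240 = -37544.52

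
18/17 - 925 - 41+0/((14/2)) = -16404/17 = -964.94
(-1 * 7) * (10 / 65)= -14 / 13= -1.08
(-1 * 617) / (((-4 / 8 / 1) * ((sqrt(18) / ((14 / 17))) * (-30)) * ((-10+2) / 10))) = 4319 * sqrt(2) / 612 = 9.98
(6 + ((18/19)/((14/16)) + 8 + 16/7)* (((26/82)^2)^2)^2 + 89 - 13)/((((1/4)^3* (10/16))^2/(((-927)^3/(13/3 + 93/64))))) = -498798123702730162097265297063936/4213844666537879725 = -118371265002643.23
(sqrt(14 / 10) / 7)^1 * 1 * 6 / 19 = 6 * sqrt(35) / 665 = 0.05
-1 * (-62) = 62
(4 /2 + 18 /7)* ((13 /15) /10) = 208 /525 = 0.40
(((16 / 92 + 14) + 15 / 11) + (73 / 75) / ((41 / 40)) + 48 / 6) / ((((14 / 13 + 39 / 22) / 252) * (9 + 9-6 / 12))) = 2377488048 / 19213625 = 123.74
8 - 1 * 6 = 2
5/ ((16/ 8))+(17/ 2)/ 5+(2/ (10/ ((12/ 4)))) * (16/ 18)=71/ 15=4.73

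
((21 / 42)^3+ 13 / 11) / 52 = 115 / 4576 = 0.03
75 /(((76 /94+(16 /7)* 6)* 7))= 3525 /4778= 0.74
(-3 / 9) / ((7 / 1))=-1 / 21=-0.05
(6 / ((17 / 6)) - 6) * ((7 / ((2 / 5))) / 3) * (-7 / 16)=2695 / 272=9.91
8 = 8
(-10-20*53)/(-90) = 107/9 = 11.89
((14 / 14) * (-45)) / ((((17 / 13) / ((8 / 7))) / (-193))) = 903240 / 119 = 7590.25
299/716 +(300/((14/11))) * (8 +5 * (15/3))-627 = 35845769/5012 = 7151.99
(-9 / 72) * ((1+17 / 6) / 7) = -23 / 336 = -0.07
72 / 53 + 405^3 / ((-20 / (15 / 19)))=-10562384403 / 4028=-2622240.42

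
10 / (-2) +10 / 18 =-40 / 9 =-4.44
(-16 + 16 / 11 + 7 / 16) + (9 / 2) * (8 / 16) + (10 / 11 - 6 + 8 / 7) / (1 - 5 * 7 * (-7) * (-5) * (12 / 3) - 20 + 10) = -71710717 / 6047888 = -11.86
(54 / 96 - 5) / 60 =-71 / 960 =-0.07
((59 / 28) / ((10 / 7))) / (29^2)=59 / 33640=0.00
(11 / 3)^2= 121 / 9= 13.44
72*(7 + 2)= 648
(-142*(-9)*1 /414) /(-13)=-71 /299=-0.24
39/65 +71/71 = 8/5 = 1.60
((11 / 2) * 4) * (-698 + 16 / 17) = -260700 / 17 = -15335.29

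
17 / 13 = 1.31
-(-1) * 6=6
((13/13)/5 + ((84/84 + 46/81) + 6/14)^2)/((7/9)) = 5.38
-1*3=-3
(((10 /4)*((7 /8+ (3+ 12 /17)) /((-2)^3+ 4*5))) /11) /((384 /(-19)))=-59185 /13787136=-0.00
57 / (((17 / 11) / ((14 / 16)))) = 4389 / 136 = 32.27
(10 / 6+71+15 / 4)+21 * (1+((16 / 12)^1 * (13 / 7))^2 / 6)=29957 / 252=118.88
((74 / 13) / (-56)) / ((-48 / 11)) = 407 / 17472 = 0.02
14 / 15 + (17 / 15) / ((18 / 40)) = 466 / 135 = 3.45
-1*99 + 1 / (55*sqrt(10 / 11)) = -99 + sqrt(110) / 550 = -98.98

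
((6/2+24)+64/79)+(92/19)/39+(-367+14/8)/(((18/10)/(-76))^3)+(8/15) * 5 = 130359980757269/4741659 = 27492483.28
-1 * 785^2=-616225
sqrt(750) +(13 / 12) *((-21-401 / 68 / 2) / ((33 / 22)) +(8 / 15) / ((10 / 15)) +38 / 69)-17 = -5.45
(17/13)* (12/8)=51/26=1.96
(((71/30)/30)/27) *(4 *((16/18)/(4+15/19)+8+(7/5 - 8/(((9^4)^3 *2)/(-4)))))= 87457852031594347/780670542525544125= 0.11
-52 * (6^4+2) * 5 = -337480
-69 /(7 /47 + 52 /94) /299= -47 /143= -0.33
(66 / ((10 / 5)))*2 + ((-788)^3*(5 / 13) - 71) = -2446519425 / 13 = -188193801.92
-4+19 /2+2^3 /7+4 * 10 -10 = 36.64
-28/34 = -14/17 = -0.82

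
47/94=1/2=0.50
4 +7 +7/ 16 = 183/ 16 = 11.44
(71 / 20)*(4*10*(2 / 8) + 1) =39.05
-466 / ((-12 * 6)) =233 / 36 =6.47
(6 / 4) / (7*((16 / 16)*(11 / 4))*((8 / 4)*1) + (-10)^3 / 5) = -3 / 323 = -0.01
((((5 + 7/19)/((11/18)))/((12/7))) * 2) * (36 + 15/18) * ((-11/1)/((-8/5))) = 394485/152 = 2595.30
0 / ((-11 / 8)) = 0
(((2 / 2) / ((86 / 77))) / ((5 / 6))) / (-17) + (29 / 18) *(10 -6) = 209911 / 32895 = 6.38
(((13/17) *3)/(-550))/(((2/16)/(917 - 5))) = -142272/4675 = -30.43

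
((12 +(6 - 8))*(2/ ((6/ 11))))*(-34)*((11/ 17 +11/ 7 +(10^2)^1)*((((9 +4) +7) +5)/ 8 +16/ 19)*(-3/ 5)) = 40341906/ 133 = 303322.60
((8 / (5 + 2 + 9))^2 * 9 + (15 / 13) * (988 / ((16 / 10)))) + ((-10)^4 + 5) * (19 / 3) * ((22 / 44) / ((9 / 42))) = 1782797 / 12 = 148566.42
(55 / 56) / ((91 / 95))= 5225 / 5096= 1.03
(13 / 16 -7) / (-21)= 0.29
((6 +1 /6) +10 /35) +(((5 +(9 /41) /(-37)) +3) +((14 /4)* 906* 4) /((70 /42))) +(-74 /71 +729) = 188927651093 /22618470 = 8352.80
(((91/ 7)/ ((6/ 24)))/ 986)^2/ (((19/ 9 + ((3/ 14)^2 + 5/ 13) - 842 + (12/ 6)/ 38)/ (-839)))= 247117892112/ 88891717780661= 0.00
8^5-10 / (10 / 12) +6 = 32762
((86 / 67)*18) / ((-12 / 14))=-1806 / 67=-26.96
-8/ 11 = -0.73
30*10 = 300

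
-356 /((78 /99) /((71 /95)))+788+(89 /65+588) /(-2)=384381 /2470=155.62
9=9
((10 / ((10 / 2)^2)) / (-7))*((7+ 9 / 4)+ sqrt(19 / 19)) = -0.59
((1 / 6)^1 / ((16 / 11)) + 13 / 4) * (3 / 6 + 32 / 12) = 6137 / 576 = 10.65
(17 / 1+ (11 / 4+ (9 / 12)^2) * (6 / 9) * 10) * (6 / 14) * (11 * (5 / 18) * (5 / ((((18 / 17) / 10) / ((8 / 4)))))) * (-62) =-48549875 / 162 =-299690.59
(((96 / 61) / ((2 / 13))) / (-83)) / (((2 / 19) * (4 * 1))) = -1482 / 5063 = -0.29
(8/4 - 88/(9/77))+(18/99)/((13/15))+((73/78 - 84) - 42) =-2254163/2574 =-875.74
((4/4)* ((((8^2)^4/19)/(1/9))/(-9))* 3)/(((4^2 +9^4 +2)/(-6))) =33554432/13889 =2415.90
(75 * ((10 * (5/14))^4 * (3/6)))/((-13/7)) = -29296875/8918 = -3285.14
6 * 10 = 60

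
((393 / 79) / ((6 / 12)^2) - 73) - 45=-7750 / 79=-98.10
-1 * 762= -762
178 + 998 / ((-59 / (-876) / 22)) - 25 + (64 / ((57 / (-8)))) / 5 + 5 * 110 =5493325697 / 16815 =326691.98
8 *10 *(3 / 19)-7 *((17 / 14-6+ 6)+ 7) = -1705 / 38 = -44.87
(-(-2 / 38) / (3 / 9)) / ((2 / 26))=39 / 19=2.05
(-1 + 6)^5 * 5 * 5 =78125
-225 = -225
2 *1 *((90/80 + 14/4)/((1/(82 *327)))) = 248029.50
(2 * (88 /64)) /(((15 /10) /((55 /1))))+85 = 185.83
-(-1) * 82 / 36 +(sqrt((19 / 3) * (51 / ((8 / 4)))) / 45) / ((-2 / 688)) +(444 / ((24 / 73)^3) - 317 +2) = 4677791 / 384 - 172 * sqrt(646) / 45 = 12084.60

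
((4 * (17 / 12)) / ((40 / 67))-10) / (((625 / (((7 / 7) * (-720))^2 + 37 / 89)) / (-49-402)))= 1269292531507 / 6675000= 190156.18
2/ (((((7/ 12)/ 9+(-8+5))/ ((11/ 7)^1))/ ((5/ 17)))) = -11880/ 37723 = -0.31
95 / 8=11.88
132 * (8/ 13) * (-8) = -8448/ 13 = -649.85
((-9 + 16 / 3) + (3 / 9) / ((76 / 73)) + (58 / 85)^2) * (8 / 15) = -9491366 / 6177375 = -1.54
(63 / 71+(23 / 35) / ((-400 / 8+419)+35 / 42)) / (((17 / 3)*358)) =14708079 / 33559512490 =0.00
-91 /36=-2.53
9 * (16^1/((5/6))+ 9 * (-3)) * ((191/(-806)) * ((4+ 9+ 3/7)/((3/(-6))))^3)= -17133286752/53165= -322266.28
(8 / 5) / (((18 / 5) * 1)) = 4 / 9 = 0.44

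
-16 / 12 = -4 / 3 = -1.33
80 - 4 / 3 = 236 / 3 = 78.67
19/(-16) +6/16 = -13/16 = -0.81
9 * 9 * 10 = 810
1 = 1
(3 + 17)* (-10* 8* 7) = -11200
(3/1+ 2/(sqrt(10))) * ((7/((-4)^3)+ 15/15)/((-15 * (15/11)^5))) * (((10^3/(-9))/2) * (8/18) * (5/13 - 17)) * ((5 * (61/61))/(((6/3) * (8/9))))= -3059969/70200 - 3059969 * sqrt(10)/1053000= -52.78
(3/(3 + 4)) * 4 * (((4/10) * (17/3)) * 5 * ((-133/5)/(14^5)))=-323/336140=-0.00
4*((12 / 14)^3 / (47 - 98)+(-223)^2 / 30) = 579935278 / 87465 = 6630.48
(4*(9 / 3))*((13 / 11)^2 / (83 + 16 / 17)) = 34476 / 172667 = 0.20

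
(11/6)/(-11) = -1/6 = -0.17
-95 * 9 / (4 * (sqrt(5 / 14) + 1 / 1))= -665 / 2 + 95 * sqrt(70) / 4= -133.79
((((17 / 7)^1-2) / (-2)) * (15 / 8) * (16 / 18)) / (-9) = 5 / 126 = 0.04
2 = 2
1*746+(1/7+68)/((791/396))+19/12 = 51939131/66444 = 781.70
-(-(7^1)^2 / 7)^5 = 16807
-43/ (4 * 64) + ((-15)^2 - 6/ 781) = 44950481/ 199936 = 224.82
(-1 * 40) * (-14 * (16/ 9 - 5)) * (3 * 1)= -16240/ 3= -5413.33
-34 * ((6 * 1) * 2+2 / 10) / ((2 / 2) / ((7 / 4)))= -7259 / 10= -725.90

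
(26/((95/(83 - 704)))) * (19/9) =-1794/5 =-358.80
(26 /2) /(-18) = -13 /18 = -0.72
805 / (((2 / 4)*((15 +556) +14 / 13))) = 20930 / 7437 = 2.81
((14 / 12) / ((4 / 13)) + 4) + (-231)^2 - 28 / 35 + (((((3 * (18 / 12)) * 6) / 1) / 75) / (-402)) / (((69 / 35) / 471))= 1973753891 / 36984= 53367.78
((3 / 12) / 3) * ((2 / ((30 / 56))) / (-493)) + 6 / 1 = 133096 / 22185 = 6.00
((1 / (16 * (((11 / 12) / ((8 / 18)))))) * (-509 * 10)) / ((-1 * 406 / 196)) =74.46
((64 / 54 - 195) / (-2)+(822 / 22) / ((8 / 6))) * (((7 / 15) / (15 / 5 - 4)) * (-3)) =1038919 / 5940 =174.90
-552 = -552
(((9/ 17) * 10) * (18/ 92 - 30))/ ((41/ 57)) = -219.36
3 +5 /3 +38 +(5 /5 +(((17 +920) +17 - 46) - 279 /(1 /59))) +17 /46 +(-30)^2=-2016037 /138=-14608.96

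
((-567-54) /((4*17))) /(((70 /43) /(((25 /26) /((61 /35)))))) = -667575 /215696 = -3.09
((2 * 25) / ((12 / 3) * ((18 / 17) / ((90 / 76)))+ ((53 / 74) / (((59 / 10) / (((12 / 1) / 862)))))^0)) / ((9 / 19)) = 80750 / 3501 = 23.06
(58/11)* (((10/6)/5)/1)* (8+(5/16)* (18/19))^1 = 36569/2508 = 14.58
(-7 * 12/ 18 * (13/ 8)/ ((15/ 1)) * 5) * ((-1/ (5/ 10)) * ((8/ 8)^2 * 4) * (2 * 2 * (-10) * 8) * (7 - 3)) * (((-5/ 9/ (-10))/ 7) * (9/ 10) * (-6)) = 3328/ 3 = 1109.33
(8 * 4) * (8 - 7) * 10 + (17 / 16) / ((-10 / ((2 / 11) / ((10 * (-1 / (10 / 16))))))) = 4505617 / 14080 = 320.00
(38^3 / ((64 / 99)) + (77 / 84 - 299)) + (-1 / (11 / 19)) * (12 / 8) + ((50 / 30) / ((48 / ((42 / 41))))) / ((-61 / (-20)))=18614924725 / 220088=84579.46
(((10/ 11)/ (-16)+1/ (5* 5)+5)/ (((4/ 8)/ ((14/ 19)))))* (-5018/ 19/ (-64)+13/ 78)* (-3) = -31629409/ 334400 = -94.59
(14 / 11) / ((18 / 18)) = 14 / 11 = 1.27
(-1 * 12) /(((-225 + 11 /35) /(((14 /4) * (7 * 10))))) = 25725 /1966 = 13.08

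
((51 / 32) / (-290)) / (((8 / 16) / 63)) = -3213 / 4640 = -0.69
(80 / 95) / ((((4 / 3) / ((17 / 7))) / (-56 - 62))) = -24072 / 133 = -180.99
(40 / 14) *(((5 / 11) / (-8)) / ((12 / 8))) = -25 / 231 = -0.11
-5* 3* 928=-13920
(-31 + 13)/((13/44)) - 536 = -7760/13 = -596.92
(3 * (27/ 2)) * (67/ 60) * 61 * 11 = 1213839/ 40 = 30345.98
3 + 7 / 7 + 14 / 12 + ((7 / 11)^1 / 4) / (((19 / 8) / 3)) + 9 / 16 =59491 / 10032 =5.93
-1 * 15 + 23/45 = -652/45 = -14.49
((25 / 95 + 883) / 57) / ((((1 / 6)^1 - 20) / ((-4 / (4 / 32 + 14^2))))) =358016 / 22467557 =0.02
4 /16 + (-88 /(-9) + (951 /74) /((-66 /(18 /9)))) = 141221 /14652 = 9.64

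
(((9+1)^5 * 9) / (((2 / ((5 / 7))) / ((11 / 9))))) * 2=5500000 / 7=785714.29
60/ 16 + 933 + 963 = 7599/ 4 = 1899.75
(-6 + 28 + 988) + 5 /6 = 6065 /6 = 1010.83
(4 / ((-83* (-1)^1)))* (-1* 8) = -32 / 83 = -0.39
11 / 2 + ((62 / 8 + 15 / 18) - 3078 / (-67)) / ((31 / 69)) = 1053945 / 8308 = 126.86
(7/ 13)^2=49/ 169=0.29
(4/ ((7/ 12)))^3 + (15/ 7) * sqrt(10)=15 * sqrt(10)/ 7 + 110592/ 343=329.20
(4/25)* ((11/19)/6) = 22/1425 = 0.02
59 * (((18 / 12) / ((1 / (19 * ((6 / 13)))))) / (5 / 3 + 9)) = 30267 / 416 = 72.76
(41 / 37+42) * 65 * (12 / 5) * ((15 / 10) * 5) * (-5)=-9330750 / 37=-252182.43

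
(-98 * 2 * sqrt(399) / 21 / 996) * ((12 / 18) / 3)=-14 * sqrt(399) / 6723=-0.04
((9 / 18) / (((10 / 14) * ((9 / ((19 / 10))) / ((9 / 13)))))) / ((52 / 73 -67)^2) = 708757 / 30440697300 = 0.00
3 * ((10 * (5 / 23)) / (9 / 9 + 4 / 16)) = 120 / 23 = 5.22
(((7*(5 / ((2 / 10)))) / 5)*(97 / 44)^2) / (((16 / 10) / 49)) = 80682175 / 15488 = 5209.33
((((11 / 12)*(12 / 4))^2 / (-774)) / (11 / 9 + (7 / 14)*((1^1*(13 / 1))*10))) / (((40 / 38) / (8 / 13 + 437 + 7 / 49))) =-22895741 / 373143680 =-0.06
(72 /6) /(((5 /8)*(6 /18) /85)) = 4896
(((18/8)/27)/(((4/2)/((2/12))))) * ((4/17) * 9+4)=13/306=0.04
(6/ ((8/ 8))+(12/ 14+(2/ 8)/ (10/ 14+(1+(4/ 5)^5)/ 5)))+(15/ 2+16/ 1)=91858425/ 3000704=30.61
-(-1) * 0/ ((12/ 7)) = 0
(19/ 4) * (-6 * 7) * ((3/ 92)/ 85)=-1197/ 15640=-0.08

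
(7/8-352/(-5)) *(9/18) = 2851/80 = 35.64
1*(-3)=-3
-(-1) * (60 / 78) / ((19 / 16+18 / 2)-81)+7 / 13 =7771 / 14729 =0.53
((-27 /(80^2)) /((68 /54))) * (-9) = 6561 /217600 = 0.03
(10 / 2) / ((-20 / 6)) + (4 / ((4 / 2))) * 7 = 25 / 2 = 12.50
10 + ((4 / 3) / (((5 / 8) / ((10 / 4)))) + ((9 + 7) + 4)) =35.33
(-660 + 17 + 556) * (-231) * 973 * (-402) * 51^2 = -20446099882362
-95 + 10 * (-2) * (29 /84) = -2140 /21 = -101.90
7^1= 7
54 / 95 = 0.57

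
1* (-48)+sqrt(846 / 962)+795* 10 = 3* sqrt(22607) / 481+7902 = 7902.94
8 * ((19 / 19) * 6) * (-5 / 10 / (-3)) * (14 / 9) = 112 / 9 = 12.44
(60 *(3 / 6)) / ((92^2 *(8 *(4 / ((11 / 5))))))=33 / 135424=0.00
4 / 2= 2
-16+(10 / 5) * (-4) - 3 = -27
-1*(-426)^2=-181476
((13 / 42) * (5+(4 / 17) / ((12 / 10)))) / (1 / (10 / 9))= 1.79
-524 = -524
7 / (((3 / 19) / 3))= 133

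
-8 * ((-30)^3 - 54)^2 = -5855351328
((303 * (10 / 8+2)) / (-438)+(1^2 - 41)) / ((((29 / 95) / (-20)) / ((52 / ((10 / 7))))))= 213298085 / 2117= 100754.88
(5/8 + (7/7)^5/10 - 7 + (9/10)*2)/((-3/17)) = 3043/120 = 25.36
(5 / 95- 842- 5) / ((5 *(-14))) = 8046 / 665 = 12.10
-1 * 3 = -3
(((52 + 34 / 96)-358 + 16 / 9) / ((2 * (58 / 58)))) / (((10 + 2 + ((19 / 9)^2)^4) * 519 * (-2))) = 69762791511 / 193761369528896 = 0.00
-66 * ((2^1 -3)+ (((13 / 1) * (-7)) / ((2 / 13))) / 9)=13211 / 3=4403.67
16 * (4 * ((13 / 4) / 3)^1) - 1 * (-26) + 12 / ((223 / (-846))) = 33322 / 669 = 49.81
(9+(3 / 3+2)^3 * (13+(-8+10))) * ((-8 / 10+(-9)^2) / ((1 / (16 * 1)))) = 2656224 / 5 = 531244.80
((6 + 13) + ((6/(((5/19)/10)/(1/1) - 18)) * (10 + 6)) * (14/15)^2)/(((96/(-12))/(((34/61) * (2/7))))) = -12493963/43746150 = -0.29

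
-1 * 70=-70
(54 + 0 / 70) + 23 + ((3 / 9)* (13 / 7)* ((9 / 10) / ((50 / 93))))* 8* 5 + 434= 96679 / 175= 552.45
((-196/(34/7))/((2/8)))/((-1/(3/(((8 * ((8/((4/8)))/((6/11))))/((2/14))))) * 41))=441/61336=0.01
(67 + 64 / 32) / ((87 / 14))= 322 / 29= 11.10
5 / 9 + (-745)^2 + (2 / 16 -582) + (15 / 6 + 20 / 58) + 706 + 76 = 555228.53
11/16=0.69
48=48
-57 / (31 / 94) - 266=-13604 / 31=-438.84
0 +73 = 73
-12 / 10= -1.20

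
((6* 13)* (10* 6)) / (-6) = -780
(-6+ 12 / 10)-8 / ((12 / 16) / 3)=-184 / 5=-36.80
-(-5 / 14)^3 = 125 / 2744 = 0.05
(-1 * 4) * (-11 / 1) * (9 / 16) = 99 / 4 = 24.75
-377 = -377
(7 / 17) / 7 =1 / 17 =0.06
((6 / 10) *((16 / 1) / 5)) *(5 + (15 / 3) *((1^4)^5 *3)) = 192 / 5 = 38.40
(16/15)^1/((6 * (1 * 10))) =0.02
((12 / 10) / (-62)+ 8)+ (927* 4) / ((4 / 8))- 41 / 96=110462477 / 14880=7423.55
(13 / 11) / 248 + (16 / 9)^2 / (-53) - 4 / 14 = -27920521 / 81979128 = -0.34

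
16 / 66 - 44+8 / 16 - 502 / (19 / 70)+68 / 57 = -790663 / 418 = -1891.54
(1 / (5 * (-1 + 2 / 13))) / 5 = -13 / 275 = -0.05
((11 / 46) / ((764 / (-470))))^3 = -17273551625 / 5425797533248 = -0.00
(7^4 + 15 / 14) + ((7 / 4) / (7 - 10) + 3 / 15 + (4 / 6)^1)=1008989 / 420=2402.35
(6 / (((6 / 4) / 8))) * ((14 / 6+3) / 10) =256 / 15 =17.07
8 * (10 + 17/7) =696/7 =99.43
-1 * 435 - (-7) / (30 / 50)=-1270 / 3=-423.33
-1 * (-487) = 487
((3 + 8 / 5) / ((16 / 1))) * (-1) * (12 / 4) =-69 / 80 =-0.86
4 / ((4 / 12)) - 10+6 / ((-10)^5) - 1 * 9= -350003 / 50000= -7.00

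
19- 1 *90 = -71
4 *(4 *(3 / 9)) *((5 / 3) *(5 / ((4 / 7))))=700 / 9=77.78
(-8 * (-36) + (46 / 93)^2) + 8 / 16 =4994705 / 17298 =288.74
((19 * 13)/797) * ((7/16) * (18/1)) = 15561/6376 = 2.44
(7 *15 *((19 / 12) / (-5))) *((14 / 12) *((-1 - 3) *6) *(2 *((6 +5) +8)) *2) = 70756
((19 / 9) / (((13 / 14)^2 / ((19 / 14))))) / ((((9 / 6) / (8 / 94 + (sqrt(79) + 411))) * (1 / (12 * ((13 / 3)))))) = 40432 * sqrt(79) / 351 + 781186672 / 16497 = 48377.10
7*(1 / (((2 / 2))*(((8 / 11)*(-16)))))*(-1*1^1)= 77 / 128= 0.60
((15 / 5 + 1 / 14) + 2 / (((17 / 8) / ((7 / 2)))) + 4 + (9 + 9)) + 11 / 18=31034 / 1071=28.98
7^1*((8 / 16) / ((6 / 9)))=21 / 4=5.25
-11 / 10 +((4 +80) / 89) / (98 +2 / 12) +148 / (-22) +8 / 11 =-3716851 / 524210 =-7.09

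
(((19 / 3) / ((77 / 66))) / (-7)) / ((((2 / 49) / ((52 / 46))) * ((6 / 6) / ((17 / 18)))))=-4199 / 207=-20.29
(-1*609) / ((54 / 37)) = -7511 / 18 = -417.28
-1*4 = -4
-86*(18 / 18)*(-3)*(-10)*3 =-7740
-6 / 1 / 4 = -3 / 2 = -1.50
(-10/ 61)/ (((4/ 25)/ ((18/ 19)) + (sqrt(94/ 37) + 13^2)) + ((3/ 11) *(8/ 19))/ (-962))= -865501752509286750/ 893057498269500500119 + 138275754581250 *sqrt(3478)/ 893057498269500500119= -0.00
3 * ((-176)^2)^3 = 89165584662528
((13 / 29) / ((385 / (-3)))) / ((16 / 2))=-0.00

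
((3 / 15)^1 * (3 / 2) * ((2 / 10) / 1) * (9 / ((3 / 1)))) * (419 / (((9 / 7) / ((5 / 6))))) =2933 / 60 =48.88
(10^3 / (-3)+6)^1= -982 / 3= -327.33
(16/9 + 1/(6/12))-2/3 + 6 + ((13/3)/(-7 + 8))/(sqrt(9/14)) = 13*sqrt(14)/9 + 82/9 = 14.52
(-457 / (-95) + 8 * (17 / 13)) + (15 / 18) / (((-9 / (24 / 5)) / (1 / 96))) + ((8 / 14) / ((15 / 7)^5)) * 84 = 16.33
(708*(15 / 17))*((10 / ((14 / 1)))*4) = 212400 / 119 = 1784.87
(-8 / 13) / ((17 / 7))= -0.25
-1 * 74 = -74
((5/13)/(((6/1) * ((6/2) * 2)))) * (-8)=-0.09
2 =2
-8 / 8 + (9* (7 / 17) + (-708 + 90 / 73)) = -873740 / 1241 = -704.06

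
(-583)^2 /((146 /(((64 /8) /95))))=1359556 /6935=196.04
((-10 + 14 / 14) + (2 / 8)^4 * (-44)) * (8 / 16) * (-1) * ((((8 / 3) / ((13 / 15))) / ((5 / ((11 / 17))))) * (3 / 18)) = 6457 / 21216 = 0.30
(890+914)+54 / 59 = 1804.92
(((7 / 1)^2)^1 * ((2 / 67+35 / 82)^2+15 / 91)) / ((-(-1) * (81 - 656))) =-7179290377 / 225625669100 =-0.03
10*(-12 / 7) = -120 / 7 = -17.14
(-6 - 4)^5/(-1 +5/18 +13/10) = -2250000/13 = -173076.92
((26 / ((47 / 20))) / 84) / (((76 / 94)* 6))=65 / 2394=0.03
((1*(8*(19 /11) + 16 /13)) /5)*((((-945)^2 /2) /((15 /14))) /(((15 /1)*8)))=7473627 /715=10452.63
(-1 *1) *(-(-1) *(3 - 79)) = 76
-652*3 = -1956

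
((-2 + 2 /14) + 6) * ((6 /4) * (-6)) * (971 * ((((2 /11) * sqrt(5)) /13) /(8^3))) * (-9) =2280879 * sqrt(5) /256256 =19.90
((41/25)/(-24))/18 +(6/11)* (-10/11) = -652961/1306800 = -0.50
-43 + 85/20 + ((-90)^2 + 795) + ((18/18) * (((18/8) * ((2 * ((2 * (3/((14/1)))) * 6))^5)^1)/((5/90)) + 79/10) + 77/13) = 675469456013/4369820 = 154576.04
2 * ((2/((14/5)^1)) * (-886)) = -8860/7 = -1265.71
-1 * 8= -8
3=3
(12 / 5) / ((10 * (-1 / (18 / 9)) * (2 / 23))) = -138 / 25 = -5.52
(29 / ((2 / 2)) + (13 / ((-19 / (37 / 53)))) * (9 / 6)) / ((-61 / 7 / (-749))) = 298657009 / 122854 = 2430.99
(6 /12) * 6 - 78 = -75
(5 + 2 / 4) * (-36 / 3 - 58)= -385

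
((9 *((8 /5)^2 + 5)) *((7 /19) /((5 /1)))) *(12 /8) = 7.52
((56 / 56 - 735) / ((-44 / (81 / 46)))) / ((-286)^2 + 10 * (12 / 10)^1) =29727 / 82789696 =0.00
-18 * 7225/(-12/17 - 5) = 2210850/97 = 22792.27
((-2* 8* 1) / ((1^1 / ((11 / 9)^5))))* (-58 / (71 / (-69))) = -3437472544 / 1397493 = -2459.74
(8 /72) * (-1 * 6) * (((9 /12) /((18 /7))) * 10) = -35 /18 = -1.94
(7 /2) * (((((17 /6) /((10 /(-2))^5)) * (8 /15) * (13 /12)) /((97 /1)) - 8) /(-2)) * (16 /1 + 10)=29791145111 /81843750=364.00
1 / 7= 0.14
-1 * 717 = -717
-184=-184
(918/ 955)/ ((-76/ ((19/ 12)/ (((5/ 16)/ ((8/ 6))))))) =-408/ 4775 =-0.09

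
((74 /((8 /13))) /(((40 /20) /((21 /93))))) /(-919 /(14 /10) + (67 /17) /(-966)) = -3949491 /190958884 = -0.02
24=24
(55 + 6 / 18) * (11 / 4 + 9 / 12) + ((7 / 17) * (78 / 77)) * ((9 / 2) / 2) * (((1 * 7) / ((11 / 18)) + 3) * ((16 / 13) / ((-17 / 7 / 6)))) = 15989645 / 104907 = 152.42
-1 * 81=-81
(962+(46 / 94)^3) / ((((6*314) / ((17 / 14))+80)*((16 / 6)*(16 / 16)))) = 5094384543 / 23037077824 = 0.22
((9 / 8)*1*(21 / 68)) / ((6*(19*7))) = 9 / 20672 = 0.00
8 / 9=0.89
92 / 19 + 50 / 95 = 102 / 19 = 5.37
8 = 8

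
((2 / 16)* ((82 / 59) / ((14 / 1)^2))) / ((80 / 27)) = 1107 / 3700480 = 0.00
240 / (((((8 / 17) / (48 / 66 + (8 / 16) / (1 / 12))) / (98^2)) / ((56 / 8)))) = 2537184720 / 11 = 230653156.36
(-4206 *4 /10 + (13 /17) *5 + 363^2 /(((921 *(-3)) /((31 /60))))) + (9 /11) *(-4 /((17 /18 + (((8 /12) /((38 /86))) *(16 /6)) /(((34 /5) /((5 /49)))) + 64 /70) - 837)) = -6978623546381105567 /4097329514586660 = -1703.21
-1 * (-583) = 583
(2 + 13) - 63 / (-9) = 22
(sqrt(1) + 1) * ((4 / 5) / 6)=4 / 15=0.27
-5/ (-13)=5/ 13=0.38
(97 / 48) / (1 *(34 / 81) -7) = -2619 / 8528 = -0.31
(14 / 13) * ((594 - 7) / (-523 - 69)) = -4109 / 3848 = -1.07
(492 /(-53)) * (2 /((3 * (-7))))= 328 /371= 0.88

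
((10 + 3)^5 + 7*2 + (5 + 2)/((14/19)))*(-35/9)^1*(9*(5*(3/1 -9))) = 389882325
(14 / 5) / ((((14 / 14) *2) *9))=7 / 45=0.16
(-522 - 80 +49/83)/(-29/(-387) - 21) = 19317879/672134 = 28.74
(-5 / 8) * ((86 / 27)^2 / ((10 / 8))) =-3698 / 729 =-5.07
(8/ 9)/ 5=8/ 45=0.18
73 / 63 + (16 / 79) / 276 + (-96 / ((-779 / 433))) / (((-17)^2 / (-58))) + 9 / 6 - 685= -35721122265565 / 51541941402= -693.05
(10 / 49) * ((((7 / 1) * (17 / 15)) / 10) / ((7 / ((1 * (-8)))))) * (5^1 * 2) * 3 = -5.55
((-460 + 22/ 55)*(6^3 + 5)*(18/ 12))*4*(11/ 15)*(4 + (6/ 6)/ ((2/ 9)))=-94969446/ 25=-3798777.84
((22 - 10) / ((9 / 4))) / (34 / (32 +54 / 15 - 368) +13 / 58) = 257056 / 5873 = 43.77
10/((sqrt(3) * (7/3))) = 10 * sqrt(3)/7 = 2.47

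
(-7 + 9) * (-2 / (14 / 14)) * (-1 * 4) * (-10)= -160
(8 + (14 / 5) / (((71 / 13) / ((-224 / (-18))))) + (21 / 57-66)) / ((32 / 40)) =-3111229 / 48564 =-64.06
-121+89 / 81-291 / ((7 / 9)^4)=-177967843 / 194481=-915.09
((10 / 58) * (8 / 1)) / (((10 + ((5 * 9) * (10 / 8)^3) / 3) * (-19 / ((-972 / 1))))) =497664 / 277153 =1.80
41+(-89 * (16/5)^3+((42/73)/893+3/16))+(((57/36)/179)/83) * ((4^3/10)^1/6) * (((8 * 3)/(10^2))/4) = -16707800922955439/5811077838000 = -2875.16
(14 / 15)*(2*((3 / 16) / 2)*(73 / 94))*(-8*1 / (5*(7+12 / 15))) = -511 / 18330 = -0.03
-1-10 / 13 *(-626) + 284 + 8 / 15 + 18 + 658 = 281009 / 195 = 1441.07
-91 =-91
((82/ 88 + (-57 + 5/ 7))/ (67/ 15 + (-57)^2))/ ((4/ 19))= -4858965/ 60124064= -0.08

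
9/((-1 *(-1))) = 9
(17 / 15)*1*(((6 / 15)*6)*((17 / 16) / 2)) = 289 / 200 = 1.44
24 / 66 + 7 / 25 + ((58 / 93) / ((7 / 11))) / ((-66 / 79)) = -284344 / 537075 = -0.53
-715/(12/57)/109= -13585/436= -31.16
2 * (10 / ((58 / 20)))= 200 / 29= 6.90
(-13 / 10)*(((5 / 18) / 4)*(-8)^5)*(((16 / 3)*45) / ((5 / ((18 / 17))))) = 2555904 / 17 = 150347.29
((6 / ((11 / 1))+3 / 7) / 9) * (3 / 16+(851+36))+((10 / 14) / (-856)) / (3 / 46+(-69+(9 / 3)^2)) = 11631976145 / 121146256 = 96.02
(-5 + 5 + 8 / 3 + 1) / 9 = 11 / 27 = 0.41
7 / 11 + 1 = 18 / 11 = 1.64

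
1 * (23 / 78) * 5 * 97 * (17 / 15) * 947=35916869 / 234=153490.89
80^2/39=6400/39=164.10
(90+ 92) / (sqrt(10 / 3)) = 91 * sqrt(30) / 5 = 99.69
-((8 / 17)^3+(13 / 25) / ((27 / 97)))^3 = -279840864763061501957 / 36471330829538296875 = -7.67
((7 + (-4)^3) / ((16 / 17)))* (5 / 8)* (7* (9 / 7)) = -43605 / 128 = -340.66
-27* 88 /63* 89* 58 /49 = -1362768 /343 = -3973.08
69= 69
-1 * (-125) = 125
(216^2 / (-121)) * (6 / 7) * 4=-1119744 / 847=-1322.01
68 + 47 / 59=4059 / 59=68.80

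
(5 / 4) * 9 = 45 / 4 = 11.25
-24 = -24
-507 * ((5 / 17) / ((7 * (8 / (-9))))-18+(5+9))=1953471 / 952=2051.97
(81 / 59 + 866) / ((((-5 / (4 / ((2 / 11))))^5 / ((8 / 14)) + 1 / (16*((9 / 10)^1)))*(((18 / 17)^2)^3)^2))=960369434354003594230585 / 150336884775805234272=6388.12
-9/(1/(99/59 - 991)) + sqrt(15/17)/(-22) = 525330/59 - sqrt(255)/374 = 8903.86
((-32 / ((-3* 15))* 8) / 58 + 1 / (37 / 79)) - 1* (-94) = 4646621 / 48285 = 96.23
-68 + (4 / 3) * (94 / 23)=-62.55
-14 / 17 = -0.82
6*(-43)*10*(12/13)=-30960/13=-2381.54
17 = 17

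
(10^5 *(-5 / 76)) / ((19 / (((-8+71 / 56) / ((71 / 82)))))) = 483031250 / 179417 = 2692.23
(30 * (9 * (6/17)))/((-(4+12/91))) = -36855/1598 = -23.06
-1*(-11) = 11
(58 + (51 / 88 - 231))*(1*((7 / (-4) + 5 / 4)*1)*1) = 15173 / 176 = 86.21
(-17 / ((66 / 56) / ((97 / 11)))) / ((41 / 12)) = -184688 / 4961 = -37.23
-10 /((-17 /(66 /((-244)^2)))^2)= -5445 /128046337568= -0.00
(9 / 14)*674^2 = 2044242 / 7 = 292034.57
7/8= 0.88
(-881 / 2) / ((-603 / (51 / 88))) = 14977 / 35376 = 0.42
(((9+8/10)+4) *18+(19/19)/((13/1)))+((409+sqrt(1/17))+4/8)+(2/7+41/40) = sqrt(17)/17+2399807/3640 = 659.53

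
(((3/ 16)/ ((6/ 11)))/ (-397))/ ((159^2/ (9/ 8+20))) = -1859/ 2569358592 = -0.00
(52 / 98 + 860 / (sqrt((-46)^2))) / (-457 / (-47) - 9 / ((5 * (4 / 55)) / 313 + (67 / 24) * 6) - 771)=-6526136167 / 258589029762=-0.03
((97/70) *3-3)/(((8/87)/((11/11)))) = 7047/560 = 12.58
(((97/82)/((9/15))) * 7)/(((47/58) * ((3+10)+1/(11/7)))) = 216601/173430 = 1.25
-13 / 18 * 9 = -13 / 2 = -6.50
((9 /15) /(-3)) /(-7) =1 /35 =0.03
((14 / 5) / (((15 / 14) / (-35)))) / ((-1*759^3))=1372 / 6558682185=0.00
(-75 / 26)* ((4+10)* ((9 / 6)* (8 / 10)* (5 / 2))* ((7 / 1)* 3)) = -33075 / 13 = -2544.23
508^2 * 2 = 516128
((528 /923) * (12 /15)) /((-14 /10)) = -2112 /6461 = -0.33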